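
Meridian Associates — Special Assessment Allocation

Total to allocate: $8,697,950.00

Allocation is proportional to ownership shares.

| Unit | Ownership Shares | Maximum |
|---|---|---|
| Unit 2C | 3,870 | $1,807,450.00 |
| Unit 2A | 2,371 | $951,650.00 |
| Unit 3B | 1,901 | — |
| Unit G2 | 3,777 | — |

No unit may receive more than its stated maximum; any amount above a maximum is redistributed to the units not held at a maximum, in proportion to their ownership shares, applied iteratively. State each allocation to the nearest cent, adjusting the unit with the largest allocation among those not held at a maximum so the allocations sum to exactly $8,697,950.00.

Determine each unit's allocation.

Unit 2C: $1,807,450.00; Unit 2A: $951,650.00; Unit 3B: $1,988,332.84; Unit G2: $3,950,517.16

Sum of ownership shares: 11,919.
Pro-rata shares before constraints: Unit 2C 2,824,151.9003; Unit 2A 1,730,249.1358; Unit 3B 1,387,264.2797; Unit G2 2,756,284.6841.
Cap binds for Unit 2C ($1,807,450.00), Unit 2A ($951,650.00); residual $5,938,850.00 reallocated over remaining ownership shares 5,678.
Shares after redistribution: Unit 3B 1,988,332.8373 → $1,988,332.84; Unit G2 3,950,517.1627 → $3,950,517.16.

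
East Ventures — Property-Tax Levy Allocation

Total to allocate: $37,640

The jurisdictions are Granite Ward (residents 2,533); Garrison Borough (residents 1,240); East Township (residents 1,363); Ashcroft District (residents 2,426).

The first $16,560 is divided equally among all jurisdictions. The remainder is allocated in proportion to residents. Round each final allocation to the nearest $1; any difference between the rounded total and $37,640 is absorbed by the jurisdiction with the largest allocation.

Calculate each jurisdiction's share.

Granite Ward: $11,200 · Garrison Borough: $7,597 · East Township: $7,940 · Ashcroft District: $10,903

$16,560 shared equally gives $4,140 per jurisdiction.
Remainder $21,080 by residents (total 7,562): Granite Ward 7,061.05 → $7,061; Garrison Borough 3,456.65 → $3,457; East Township 3,799.53 → $3,800; Ashcroft District 6,762.77 → $6,763.
Rounding difference −$1 on remainder applied to Granite Ward.
Totals: Granite Ward $4,140 + $7,060 = $11,200; Garrison Borough $4,140 + $3,457 = $7,597; East Township $4,140 + $3,800 = $7,940; Ashcroft District $4,140 + $6,763 = $10,903.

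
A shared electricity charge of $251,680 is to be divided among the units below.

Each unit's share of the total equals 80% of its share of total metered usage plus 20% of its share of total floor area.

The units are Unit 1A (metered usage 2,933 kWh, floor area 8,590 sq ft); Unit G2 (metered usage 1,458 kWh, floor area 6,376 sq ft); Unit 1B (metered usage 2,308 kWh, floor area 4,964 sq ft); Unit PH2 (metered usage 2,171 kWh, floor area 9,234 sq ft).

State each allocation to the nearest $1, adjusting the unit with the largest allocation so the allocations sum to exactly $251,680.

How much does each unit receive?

Metered usage total 8,870; floor area total 29,164.
Combined weights (80% metered usage + 20% floor area): Unit 1A 0.3234; Unit G2 0.1752; Unit 1B 0.2422; Unit PH2 0.2591.
Proportional shares: Unit 1A 81,403.47; Unit G2 44,100.52; Unit 1B 60,957.98; Unit PH2 65,218.02.
Rounded to nearest $1: Unit 1A $81,403; Unit G2 $44,101; Unit 1B $60,958; Unit PH2 $65,218. Sum = $251,680.
Rounded total matches; no reconciliation needed.

Unit 1A: $81,403; Unit G2: $44,101; Unit 1B: $60,958; Unit PH2: $65,218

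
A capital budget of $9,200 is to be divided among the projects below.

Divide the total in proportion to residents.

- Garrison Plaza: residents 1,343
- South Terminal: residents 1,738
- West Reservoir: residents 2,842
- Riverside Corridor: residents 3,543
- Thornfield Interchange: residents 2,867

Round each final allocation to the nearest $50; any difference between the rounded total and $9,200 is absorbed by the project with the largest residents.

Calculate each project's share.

Sum of residents: 1,343 + 1,738 + 2,842 + 3,543 + 2,867 = 12,333.
Pro-rata amounts: Garrison Plaza 1,001.83; South Terminal 1,296.49; West Reservoir 2,120.04; Riverside Corridor 2,642.96; Thornfield Interchange 2,138.68.
At nearest $50: Garrison Plaza $1,000; South Terminal $1,300; West Reservoir $2,100; Riverside Corridor $2,650; Thornfield Interchange $2,150. Sum = $9,200.
Sum already equals the total — no adjustment.

Garrison Plaza: $1,000 · South Terminal: $1,300 · West Reservoir: $2,100 · Riverside Corridor: $2,650 · Thornfield Interchange: $2,150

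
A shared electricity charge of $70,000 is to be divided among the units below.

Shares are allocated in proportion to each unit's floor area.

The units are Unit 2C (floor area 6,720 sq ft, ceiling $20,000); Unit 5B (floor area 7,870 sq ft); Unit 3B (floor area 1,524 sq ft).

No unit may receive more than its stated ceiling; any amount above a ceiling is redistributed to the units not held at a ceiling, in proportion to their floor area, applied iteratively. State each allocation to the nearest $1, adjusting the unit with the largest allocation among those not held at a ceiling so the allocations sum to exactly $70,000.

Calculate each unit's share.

Unit 2C: $20,000; Unit 5B: $41,888; Unit 3B: $8,112

Sum of floor area: 16,114.
Pro-rata shares before constraints: Unit 2C 29,192.01; Unit 5B 34,187.66; Unit 3B 6,620.33.
Cap binds for Unit 2C ($20,000); remaining pool $50,000 reallocated over remaining floor area 9,394.
Shares after redistribution: Unit 5B 41,888.44 → $41,888; Unit 3B 8,111.56 → $8,112.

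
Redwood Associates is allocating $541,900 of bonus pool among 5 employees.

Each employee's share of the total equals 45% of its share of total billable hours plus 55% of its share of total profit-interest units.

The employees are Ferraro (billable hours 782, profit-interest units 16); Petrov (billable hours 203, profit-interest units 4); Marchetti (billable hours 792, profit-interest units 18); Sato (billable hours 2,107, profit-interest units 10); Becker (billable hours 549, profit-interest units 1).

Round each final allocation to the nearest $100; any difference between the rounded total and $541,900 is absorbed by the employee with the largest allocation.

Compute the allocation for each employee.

Ferraro: $140,300; Petrov: $35,500; Marchetti: $153,100; Sato: $176,700; Becker: $36,300

Billable hours total 4,433; profit-interest units total 49.
Combined weights (45% billable hours + 55% profit-interest units): Ferraro 0.2590; Petrov 0.0655; Marchetti 0.2824; Sato 0.3261; Becker 0.0670.
Pro-rata amounts: Ferraro 140,337.87; Petrov 35,497.04; Marchetti 153,053.06; Sato 176,729.52; Becker 36,282.50.
At nearest $100: Ferraro $140,300; Petrov $35,500; Marchetti $153,100; Sato $176,700; Becker $36,300. Sum = $541,900.
Rounded total matches; no reconciliation needed.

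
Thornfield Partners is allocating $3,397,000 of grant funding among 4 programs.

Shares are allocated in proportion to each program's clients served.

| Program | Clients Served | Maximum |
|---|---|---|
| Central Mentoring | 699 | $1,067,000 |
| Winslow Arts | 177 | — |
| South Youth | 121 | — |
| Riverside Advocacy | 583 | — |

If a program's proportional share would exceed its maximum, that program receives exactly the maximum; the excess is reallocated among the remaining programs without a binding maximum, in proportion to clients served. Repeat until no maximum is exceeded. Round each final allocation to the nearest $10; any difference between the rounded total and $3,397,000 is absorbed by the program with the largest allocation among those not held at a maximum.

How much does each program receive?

Combined clients served = 1,580.
Pro-rata shares before constraints: Central Mentoring 1,502,850.00; Winslow Arts 380,550.00; South Youth 260,150.00; Riverside Advocacy 1,253,450.00.
Cap binds for Central Mentoring ($1,067,000); balance $2,330,000 reallocated over remaining clients served 881.
Remaining shares: Winslow Arts 468,115.78 → $468,120; South Youth 320,011.35 → $320,010; Riverside Advocacy 1,541,872.87 → $1,541,870.

Central Mentoring: $1,067,000 | Winslow Arts: $468,120 | South Youth: $320,010 | Riverside Advocacy: $1,541,870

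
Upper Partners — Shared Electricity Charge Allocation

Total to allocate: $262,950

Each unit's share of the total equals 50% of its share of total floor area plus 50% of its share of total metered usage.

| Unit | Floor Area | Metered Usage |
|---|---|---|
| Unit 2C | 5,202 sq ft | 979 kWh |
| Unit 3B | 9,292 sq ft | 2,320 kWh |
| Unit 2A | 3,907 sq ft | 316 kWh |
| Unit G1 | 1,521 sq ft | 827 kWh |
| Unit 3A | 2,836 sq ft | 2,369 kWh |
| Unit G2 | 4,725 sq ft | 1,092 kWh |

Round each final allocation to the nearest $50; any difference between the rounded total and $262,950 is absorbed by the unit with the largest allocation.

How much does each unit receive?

Totals — floor area 27,483, metered usage 7,903.
Blended shares (50% floor area + 50% metered usage): Unit 2C 0.1566; Unit 3B 0.3158; Unit 2A 0.0911; Unit G1 0.0800; Unit 3A 0.2015; Unit G2 0.1550.
Raw shares: Unit 2C 41,172.40; Unit 3B 83,047.41; Unit 2A 23,947.57; Unit G1 21,034.31; Unit 3A 52,977.94; Unit G2 40,770.38.
After rounding ($50): Unit 2C $41,150; Unit 3B $83,050; Unit 2A $23,950; Unit G1 $21,050; Unit 3A $53,000; Unit G2 $40,750. Sum = $262,950.
Rounded total matches; no reconciliation needed.

Unit 2C: $41,150 | Unit 3B: $83,050 | Unit 2A: $23,950 | Unit G1: $21,050 | Unit 3A: $53,000 | Unit G2: $40,750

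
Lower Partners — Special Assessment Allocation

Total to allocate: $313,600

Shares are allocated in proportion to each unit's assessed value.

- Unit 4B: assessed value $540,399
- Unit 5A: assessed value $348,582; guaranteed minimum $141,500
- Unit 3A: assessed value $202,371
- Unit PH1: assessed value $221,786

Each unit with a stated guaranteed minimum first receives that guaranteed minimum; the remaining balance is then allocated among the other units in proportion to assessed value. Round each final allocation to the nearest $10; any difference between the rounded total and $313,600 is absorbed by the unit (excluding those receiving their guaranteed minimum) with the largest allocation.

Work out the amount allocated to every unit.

Unit 4B: $96,420 | Unit 5A: $141,500 | Unit 3A: $36,110 | Unit PH1: $39,570

Guaranteed amounts: Unit 5A $141,500. Balance $172,100.
Balance split over remaining assessed value 964,556: Unit 4B 96,420.18 → $96,420; Unit 3A 36,107.86 → $36,110; Unit PH1 39,571.96 → $39,570.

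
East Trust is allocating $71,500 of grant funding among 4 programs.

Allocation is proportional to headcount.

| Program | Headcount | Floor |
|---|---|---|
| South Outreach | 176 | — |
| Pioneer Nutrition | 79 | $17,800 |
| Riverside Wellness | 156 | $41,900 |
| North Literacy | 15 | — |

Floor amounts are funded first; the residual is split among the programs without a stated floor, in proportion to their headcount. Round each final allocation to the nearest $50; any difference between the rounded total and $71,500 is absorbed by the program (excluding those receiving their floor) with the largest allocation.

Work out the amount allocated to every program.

South Outreach: $10,850 · Pioneer Nutrition: $17,800 · Riverside Wellness: $41,900 · North Literacy: $950

Guaranteed amounts: Pioneer Nutrition $17,800; Riverside Wellness $41,900. Remaining pool $11,800.
Remaining pool split over remaining headcount 191: South Outreach 10,873.30 → $10,850; North Literacy 926.70 → $950.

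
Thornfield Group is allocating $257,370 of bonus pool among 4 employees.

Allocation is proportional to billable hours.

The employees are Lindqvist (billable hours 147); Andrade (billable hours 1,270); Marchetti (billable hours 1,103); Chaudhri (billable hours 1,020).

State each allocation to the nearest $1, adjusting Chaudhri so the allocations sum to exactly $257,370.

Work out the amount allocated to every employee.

Total billable hours = 3,540.
Pro-rata amounts: Lindqvist 147/3,540 × $257,370 = 10,687.40; Andrade 1,270/3,540 × $257,370 = 92,333.31; Marchetti 1,103/3,540 × $257,370 = 80,191.84; Chaudhri 1,020/3,540 × $257,370 = 74,157.46.
After rounding ($1): Lindqvist $10,687; Andrade $92,333; Marchetti $80,192; Chaudhri $74,157. Sum = $257,369.
Difference $257,370 − $257,369 = +$1 applied to Chaudhri: Chaudhri becomes $74,158.

Lindqvist: $10,687 · Andrade: $92,333 · Marchetti: $80,192 · Chaudhri: $74,158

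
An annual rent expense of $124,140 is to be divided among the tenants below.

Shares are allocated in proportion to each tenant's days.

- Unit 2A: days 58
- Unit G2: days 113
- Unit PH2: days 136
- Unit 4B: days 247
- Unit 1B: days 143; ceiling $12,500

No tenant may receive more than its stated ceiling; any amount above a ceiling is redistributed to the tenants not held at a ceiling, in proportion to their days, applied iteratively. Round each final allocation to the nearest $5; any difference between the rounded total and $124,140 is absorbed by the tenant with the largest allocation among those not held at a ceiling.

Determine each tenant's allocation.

Unit 2A: $11,690 | Unit G2: $22,770 | Unit PH2: $27,405 | Unit 4B: $49,775 | Unit 1B: $12,500

Total days = 697.
Pro-rata shares before constraints: Unit 2A 10,330.16; Unit G2 20,126.00; Unit PH2 24,222.44; Unit 4B 43,992.22; Unit 1B 25,469.18.
Cap binds for Unit 1B ($12,500); balance $111,640 reallocated over remaining days 554.
Redistributed shares: Unit 2A 11,687.94 → $11,690; Unit G2 22,771.34 → $22,770; Unit PH2 27,406.21 → $27,405; Unit 4B 49,774.51 → $49,775.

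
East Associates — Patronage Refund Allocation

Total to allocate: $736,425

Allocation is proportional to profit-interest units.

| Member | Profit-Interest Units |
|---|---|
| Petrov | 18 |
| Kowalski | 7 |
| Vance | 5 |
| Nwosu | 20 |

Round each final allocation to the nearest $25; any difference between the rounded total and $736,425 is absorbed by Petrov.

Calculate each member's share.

Petrov: $265,100 · Kowalski: $103,100 · Vance: $73,650 · Nwosu: $294,575

Sum of profit-interest units: 50.
Unrounded shares: Petrov 18/50 × $736,425 = 265,113.00; Kowalski 7/50 × $736,425 = 103,099.50; Vance 5/50 × $736,425 = 73,642.50; Nwosu 20/50 × $736,425 = 294,570.00.
After rounding ($25): Petrov $265,125; Kowalski $103,100; Vance $73,650; Nwosu $294,575. Sum = $736,450.
Difference $736,425 − $736,450 = −$25 applied to Petrov: Petrov becomes $265,100.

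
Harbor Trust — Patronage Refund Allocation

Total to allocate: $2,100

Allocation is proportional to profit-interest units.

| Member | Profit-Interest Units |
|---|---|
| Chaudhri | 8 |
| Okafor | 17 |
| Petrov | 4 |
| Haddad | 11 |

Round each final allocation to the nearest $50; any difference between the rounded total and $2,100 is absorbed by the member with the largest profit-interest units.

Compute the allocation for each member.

Profit-interest units total: 8 + 17 + 4 + 11 = 40.
Unrounded shares: Chaudhri 420.00; Okafor 892.50; Petrov 210.00; Haddad 577.50.
After rounding ($50): Chaudhri $400; Okafor $900; Petrov $200; Haddad $600. Sum = $2,100.
Sum already equals the total — no adjustment.

Chaudhri: $400 | Okafor: $900 | Petrov: $200 | Haddad: $600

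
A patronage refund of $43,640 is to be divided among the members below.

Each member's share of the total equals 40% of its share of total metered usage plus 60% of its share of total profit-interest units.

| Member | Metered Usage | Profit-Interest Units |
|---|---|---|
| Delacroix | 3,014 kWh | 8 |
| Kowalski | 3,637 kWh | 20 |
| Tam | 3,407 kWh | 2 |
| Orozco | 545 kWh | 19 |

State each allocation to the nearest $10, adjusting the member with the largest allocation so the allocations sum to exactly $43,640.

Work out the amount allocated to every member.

Totals — metered usage 10,603, profit-interest units 49.
Composite weights (40% metered usage + 60% profit-interest units): Delacroix 0.2117; Kowalski 0.3821; Tam 0.1530; Orozco 0.2532.
Proportional shares: Delacroix 9,236.97; Kowalski 16,675.04; Tam 6,677.77; Orozco 11,050.23.
After rounding ($10): Delacroix $9,240; Kowalski $16,680; Tam $6,680; Orozco $11,050. Sum = $43,650.
Difference $43,640 − $43,650 = −$10 applied to largest allocation (Kowalski): Kowalski becomes $16,670.

Delacroix: $9,240 · Kowalski: $16,670 · Tam: $6,680 · Orozco: $11,050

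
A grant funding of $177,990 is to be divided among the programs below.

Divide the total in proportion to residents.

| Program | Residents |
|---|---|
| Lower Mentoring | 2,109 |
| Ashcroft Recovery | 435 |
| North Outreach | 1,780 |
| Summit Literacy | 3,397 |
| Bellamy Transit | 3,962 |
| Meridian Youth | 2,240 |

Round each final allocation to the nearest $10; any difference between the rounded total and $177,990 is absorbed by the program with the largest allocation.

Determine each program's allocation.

Lower Mentoring: $26,960 · Ashcroft Recovery: $5,560 · North Outreach: $22,760 · Summit Literacy: $43,430 · Bellamy Transit: $50,640 · Meridian Youth: $28,640

Sum of residents: 13,923.
Raw shares: Lower Mentoring 2,109/13,923 × $177,990 = 26,961.21; Ashcroft Recovery 435/13,923 × $177,990 = 5,560.99; North Outreach 1,780/13,923 × $177,990 = 22,755.31; Summit Literacy 3,397/13,923 × $177,990 = 43,426.85; Bellamy Transit 3,962/13,923 × $177,990 = 50,649.74; Meridian Youth 2,240/13,923 × $177,990 = 28,635.90.
At nearest $10: Lower Mentoring $26,960; Ashcroft Recovery $5,560; North Outreach $22,760; Summit Literacy $43,430; Bellamy Transit $50,650; Meridian Youth $28,640. Sum = $178,000.
Difference $177,990 − $178,000 = −$10 applied to largest allocation (Bellamy Transit): Bellamy Transit becomes $50,640.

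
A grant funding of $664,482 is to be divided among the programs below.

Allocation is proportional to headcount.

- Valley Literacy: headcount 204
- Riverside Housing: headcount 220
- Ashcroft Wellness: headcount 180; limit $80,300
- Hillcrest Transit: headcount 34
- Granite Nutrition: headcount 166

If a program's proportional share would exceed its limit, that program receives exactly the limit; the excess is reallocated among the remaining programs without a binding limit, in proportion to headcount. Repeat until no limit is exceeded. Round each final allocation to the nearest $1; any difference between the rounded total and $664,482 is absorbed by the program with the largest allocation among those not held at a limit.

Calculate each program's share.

Sum of headcount: 804.
Unconstrained shares: Valley Literacy 168,599.91; Riverside Housing 181,823.43; Ashcroft Wellness 148,764.63; Hillcrest Transit 28,099.99; Granite Nutrition 137,194.04.
Capped: Ashcroft Wellness ($80,300); residual $584,182 reallocated over remaining headcount 624.
Shares after redistribution: Valley Literacy 190,982.58 → $190,983; Riverside Housing 205,961.60 → $205,962; Hillcrest Transit 31,830.43 → $31,830; Granite Nutrition 155,407.39 → $155,407.

Valley Literacy: $190,983 · Riverside Housing: $205,962 · Ashcroft Wellness: $80,300 · Hillcrest Transit: $31,830 · Granite Nutrition: $155,407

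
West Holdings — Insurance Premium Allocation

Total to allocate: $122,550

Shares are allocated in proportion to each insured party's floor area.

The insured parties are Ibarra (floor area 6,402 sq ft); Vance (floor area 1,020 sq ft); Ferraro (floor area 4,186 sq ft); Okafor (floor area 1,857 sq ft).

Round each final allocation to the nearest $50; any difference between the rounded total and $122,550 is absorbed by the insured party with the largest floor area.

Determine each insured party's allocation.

Floor area total: 6,402 + 1,020 + 4,186 + 1,857 = 13,465.
Unrounded shares: Ibarra 58,267.00; Vance 9,283.40; Ferraro 38,098.35; Okafor 16,901.25.
Rounded to nearest $50: Ibarra $58,250; Vance $9,300; Ferraro $38,100; Okafor $16,900. Sum = $122,550.
Sum already equals the total — no adjustment.

Ibarra: $58,250 · Vance: $9,300 · Ferraro: $38,100 · Okafor: $16,900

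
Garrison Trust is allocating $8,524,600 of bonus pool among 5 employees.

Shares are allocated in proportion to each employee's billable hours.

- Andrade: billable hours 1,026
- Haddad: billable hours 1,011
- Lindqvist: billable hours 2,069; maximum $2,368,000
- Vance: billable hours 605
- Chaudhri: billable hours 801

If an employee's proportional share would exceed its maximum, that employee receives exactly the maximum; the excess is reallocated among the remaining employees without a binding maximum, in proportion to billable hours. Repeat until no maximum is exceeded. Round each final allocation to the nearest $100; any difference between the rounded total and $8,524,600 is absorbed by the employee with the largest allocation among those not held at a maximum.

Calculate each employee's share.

Combined billable hours = 5,512.
Proportional shares (ignoring caps): Andrade 1,586,763.35; Haddad 1,563,565.06; Lindqvist 3,199,818.11; Vance 935,664.55; Chaudhri 1,238,788.93.
Cap binds for Lindqvist ($2,368,000); residual $6,156,600 reallocated over remaining billable hours 3,443.
Remaining shares: Andrade 1,834,641.77 → $1,834,600; Haddad 1,807,819.52 → $1,807,800; Vance 1,081,830.67 → $1,081,800; Chaudhri 1,432,308.05 → $1,432,300.
Rounding difference +$100 applied to Andrade → $1,834,700.

Andrade: $1,834,700; Haddad: $1,807,800; Lindqvist: $2,368,000; Vance: $1,081,800; Chaudhri: $1,432,300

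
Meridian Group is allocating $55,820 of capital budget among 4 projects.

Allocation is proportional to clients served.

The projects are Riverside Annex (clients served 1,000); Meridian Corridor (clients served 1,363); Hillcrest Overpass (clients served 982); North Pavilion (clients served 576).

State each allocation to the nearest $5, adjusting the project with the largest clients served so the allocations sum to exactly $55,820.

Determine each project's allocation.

Combined clients served = 1,000 + 1,363 + 982 + 576 = 3,921.
Unrounded shares: Riverside Annex 14,236.16; Meridian Corridor 19,403.89; Hillcrest Overpass 13,979.91; North Pavilion 8,200.03.
Rounded to nearest $5: Riverside Annex $14,235; Meridian Corridor $19,405; Hillcrest Overpass $13,980; North Pavilion $8,200. Sum = $55,820.
Sum already equals the total — no adjustment.

Riverside Annex: $14,235; Meridian Corridor: $19,405; Hillcrest Overpass: $13,980; North Pavilion: $8,200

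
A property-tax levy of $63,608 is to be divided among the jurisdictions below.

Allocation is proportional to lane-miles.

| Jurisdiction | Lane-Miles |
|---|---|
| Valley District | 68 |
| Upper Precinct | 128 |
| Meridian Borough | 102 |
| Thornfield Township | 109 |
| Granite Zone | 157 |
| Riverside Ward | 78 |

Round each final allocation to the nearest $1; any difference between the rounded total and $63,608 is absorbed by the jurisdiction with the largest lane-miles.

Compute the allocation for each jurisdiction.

Combined lane-miles = 642.
Unrounded shares: Valley District 68/642 × $63,608 = 6,737.30; Upper Precinct 128/642 × $63,608 = 12,681.97; Meridian Borough 102/642 × $63,608 = 10,105.94; Thornfield Township 109/642 × $63,608 = 10,799.49; Granite Zone 157/642 × $63,608 = 15,555.23; Riverside Ward 78/642 × $63,608 = 7,728.07.
Rounded to nearest $1: Valley District $6,737; Upper Precinct $12,682; Meridian Borough $10,106; Thornfield Township $10,799; Granite Zone $15,555; Riverside Ward $7,728. Sum = $63,607.
Difference $63,608 − $63,607 = +$1 applied to largest lane-miles (Granite Zone): Granite Zone becomes $15,556.

Valley District: $6,737 · Upper Precinct: $12,682 · Meridian Borough: $10,106 · Thornfield Township: $10,799 · Granite Zone: $15,556 · Riverside Ward: $7,728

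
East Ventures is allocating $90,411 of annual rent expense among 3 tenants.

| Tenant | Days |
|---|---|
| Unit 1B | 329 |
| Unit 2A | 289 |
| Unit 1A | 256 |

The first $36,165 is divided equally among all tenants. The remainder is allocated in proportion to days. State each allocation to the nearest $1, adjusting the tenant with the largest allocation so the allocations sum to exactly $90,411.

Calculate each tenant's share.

Unit 1B: $32,475 | Unit 2A: $29,992 | Unit 1A: $27,944

$36,165 shared equally gives $12,055 per tenant.
Remainder $54,246 by days (total 874): Unit 1B 20,419.83 → $20,420; Unit 2A 17,937.18 → $17,937; Unit 1A 15,888.99 → $15,889.
Totals: Unit 1B $12,055 + $20,420 = $32,475; Unit 2A $12,055 + $17,937 = $29,992; Unit 1A $12,055 + $15,889 = $27,944.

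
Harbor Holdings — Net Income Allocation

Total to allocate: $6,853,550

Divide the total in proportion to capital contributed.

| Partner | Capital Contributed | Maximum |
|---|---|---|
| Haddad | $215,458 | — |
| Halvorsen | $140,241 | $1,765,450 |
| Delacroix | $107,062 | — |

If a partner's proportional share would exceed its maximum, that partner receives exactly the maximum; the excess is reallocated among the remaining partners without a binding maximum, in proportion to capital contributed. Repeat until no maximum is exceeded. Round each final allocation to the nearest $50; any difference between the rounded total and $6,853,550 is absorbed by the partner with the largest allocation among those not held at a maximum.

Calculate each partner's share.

Capital contributed total: 462,761.
Pro-rata shares before constraints: Haddad 3,190,960.72; Halvorsen 2,076,987.27; Delacroix 1,585,602.01.
Held at cap: Halvorsen ($1,765,450); balance $5,088,100 reallocated over remaining capital contributed 322,520.
Redistributed shares: Haddad 3,399,081.76 → $3,399,100; Delacroix 1,689,018.24 → $1,689,000.

Haddad: $3,399,100 · Halvorsen: $1,765,450 · Delacroix: $1,689,000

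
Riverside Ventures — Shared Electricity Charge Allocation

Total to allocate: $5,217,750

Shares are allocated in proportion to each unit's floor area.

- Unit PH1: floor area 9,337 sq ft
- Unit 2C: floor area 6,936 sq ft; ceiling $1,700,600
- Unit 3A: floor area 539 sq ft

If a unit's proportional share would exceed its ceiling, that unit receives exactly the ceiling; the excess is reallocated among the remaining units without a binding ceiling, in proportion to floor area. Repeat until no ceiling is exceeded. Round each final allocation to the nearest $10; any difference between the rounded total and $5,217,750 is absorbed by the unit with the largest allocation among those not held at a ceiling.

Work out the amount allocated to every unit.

Unit PH1: $3,325,200 | Unit 2C: $1,700,600 | Unit 3A: $191,950

Floor area total: 16,812.
Proportional shares (ignoring caps): Unit PH1 2,897,818.92; Unit 2C 2,152,647.75; Unit 3A 167,283.32.
Cap binds for Unit 2C ($1,700,600); remaining pool $3,517,150 reallocated over remaining floor area 9,876.
Shares after redistribution: Unit PH1 3,325,195.38 → $3,325,200; Unit 3A 191,954.62 → $191,950.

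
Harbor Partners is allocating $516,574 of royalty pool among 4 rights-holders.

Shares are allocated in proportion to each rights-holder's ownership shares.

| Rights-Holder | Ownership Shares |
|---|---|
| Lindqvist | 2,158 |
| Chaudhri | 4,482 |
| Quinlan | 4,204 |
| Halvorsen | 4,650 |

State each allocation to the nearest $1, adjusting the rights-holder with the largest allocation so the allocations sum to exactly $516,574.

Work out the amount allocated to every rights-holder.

Ownership shares total: 15,494.
Pro-rata amounts: Lindqvist 2,158/15,494 × $516,574 = 71,948.28; Chaudhri 4,482/15,494 × $516,574 = 149,431.05; Quinlan 4,204/15,494 × $516,574 = 140,162.46; Halvorsen 4,650/15,494 × $516,574 = 155,032.21.
Rounded to nearest $1: Lindqvist $71,948; Chaudhri $149,431; Quinlan $140,162; Halvorsen $155,032. Sum = $516,573.
Difference $516,574 − $516,573 = +$1 applied to largest allocation (Halvorsen): Halvorsen becomes $155,033.

Lindqvist: $71,948; Chaudhri: $149,431; Quinlan: $140,162; Halvorsen: $155,033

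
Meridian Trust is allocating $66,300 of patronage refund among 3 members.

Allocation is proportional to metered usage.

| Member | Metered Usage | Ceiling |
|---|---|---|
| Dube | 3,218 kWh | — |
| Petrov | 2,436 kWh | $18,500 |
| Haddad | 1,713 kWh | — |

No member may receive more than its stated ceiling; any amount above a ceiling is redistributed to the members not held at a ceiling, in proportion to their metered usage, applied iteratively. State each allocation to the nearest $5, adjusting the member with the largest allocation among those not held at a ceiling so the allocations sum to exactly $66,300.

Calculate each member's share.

Dube: $31,195; Petrov: $18,500; Haddad: $16,605

Combined metered usage = 7,367.
Unconstrained shares: Dube 28,960.69; Petrov 21,923.01; Haddad 15,416.30.
Capped: Petrov ($18,500); residual $47,800 reallocated over remaining metered usage 4,931.
Remaining shares: Dube 31,194.56 → $31,195; Haddad 16,605.44 → $16,605.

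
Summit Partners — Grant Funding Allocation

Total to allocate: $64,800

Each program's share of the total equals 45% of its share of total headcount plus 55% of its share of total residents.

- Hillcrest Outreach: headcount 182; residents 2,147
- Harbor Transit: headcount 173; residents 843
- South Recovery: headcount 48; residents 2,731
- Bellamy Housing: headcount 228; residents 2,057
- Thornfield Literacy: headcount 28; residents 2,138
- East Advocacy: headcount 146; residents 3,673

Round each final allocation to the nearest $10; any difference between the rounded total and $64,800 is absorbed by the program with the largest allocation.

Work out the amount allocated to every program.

Headcount total 805; residents total 13,589.
Composite weights (45% headcount + 55% residents): Hillcrest Outreach 0.1886; Harbor Transit 0.1308; South Recovery 0.1374; Bellamy Housing 0.2107; Thornfield Literacy 0.1022; East Advocacy 0.2303.
Raw shares: Hillcrest Outreach 12,223.65; Harbor Transit 8,477.63; South Recovery 8,901.35; Bellamy Housing 13,653.89; Thornfield Literacy 6,621.61; East Advocacy 14,921.86.
After rounding ($10): Hillcrest Outreach $12,220; Harbor Transit $8,480; South Recovery $8,900; Bellamy Housing $13,650; Thornfield Literacy $6,620; East Advocacy $14,920. Sum = $64,790.
Difference $64,800 − $64,790 = +$10 applied to largest allocation (East Advocacy): East Advocacy becomes $14,930.

Hillcrest Outreach: $12,220 · Harbor Transit: $8,480 · South Recovery: $8,900 · Bellamy Housing: $13,650 · Thornfield Literacy: $6,620 · East Advocacy: $14,930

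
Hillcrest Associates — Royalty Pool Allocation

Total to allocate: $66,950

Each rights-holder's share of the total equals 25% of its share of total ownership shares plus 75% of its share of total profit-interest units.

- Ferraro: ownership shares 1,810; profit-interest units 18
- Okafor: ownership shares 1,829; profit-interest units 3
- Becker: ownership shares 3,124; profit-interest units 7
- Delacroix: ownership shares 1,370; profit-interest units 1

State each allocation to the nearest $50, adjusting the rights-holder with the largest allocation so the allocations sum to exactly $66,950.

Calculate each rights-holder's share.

Ferraro: $34,900 · Okafor: $8,950 · Becker: $18,550 · Delacroix: $4,550

Ownership shares total 8,133; profit-interest units total 29.
Combined weights (25% ownership shares + 75% profit-interest units): Ferraro 0.5212; Okafor 0.1338; Becker 0.2771; Delacroix 0.0680.
Proportional shares: Ferraro 34,891.31; Okafor 8,958.43; Becker 18,549.37; Delacroix 4,550.89.
Rounded to nearest $50: Ferraro $34,900; Okafor $8,950; Becker $18,550; Delacroix $4,550. Sum = $66,950.
Rounded total matches; no reconciliation needed.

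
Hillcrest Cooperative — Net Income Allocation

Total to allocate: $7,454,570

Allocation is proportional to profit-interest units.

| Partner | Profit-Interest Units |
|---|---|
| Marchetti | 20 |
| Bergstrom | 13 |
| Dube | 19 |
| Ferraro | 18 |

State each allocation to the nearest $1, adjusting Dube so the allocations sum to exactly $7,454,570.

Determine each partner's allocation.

Marchetti: $2,129,877 · Bergstrom: $1,384,420 · Dube: $2,023,384 · Ferraro: $1,916,889

Combined profit-interest units = 70.
Pro-rata amounts: Marchetti 20/70 × $7,454,570 = 2,129,877.14; Bergstrom 13/70 × $7,454,570 = 1,384,420.14; Dube 19/70 × $7,454,570 = 2,023,383.29; Ferraro 18/70 × $7,454,570 = 1,916,889.43.
After rounding ($1): Marchetti $2,129,877; Bergstrom $1,384,420; Dube $2,023,383; Ferraro $1,916,889. Sum = $7,454,569.
Difference $7,454,570 − $7,454,569 = +$1 applied to Dube: Dube becomes $2,023,384.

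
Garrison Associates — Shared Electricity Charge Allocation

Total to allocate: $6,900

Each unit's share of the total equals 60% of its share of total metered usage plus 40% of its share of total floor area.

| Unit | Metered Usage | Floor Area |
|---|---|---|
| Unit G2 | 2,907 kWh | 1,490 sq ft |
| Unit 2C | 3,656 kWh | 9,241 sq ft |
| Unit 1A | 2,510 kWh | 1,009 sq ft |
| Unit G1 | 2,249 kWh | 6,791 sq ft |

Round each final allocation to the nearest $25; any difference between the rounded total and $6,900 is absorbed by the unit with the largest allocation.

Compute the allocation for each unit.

Metered usage total 11,322; floor area total 18,531.
Blended shares (60% metered usage + 40% floor area): Unit G2 0.1862; Unit 2C 0.3932; Unit 1A 0.1548; Unit G1 0.2658.
Pro-rata amounts: Unit G2 1,284.89; Unit 2C 2,713.20; Unit 1A 1,068.09; Unit G1 1,833.82.
Rounded to nearest $25: Unit G2 $1,275; Unit 2C $2,725; Unit 1A $1,075; Unit G1 $1,825. Sum = $6,900.
Rounded total matches; no reconciliation needed.

Unit G2: $1,275 · Unit 2C: $2,725 · Unit 1A: $1,075 · Unit G1: $1,825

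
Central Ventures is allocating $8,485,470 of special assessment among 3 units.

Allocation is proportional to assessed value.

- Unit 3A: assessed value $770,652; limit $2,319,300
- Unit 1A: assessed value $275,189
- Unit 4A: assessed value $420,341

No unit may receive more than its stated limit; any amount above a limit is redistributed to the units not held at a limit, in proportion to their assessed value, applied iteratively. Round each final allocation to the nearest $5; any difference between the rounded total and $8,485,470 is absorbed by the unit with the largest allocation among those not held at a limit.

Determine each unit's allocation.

Assessed value total: 1,466,182.
Proportional shares (ignoring caps): Unit 3A 4,460,117.79; Unit 1A 1,592,645.39; Unit 4A 2,432,706.82.
Held at cap: Unit 3A ($2,319,300); balance $6,166,170 reallocated over remaining assessed value 695,530.
Remaining shares: Unit 1A 2,439,667.82 → $2,439,670; Unit 4A 3,726,502.18 → $3,726,500.

Unit 3A: $2,319,300 · Unit 1A: $2,439,670 · Unit 4A: $3,726,500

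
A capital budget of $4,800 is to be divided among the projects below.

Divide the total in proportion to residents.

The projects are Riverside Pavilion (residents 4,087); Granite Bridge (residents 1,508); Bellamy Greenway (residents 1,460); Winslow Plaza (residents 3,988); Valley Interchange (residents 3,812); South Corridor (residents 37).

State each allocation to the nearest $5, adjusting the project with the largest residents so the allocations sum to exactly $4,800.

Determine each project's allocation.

Combined residents = 14,892.
Unrounded shares: Riverside Pavilion 4,087/14,892 × $4,800 = 1,317.32; Granite Bridge 1,508/14,892 × $4,800 = 486.06; Bellamy Greenway 1,460/14,892 × $4,800 = 470.59; Winslow Plaza 3,988/14,892 × $4,800 = 1,285.41; Valley Interchange 3,812/14,892 × $4,800 = 1,228.69; South Corridor 37/14,892 × $4,800 = 11.93.
After rounding ($5): Riverside Pavilion $1,315; Granite Bridge $485; Bellamy Greenway $470; Winslow Plaza $1,285; Valley Interchange $1,230; South Corridor $10. Sum = $4,795.
Difference $4,800 − $4,795 = +$5 applied to largest residents (Riverside Pavilion): Riverside Pavilion becomes $1,320.

Riverside Pavilion: $1,320 · Granite Bridge: $485 · Bellamy Greenway: $470 · Winslow Plaza: $1,285 · Valley Interchange: $1,230 · South Corridor: $10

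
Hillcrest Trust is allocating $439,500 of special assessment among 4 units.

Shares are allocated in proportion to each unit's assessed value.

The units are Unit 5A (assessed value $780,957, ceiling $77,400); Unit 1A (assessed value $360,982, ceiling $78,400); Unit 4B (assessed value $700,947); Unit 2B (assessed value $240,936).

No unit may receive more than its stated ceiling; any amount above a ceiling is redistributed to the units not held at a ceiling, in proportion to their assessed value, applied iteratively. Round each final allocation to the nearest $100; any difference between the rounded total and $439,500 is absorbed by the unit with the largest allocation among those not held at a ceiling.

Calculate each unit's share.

Unit 5A: $77,400; Unit 1A: $78,400; Unit 4B: $211,100; Unit 2B: $72,600

Combined assessed value = 2,083,822.
Unconstrained shares: Unit 5A 164,712.05; Unit 1A 76,134.90; Unit 4B 147,837.10; Unit 2B 50,815.94.
Capped: Unit 5A ($77,400); remaining pool $362,100 reallocated over remaining assessed value 1,302,865.
Capped: Unit 1A ($78,400); remaining pool $283,700 reallocated over remaining assessed value 941,883.
Shares after redistribution: Unit 4B 211,128.84 → $211,100; Unit 2B 72,571.16 → $72,600.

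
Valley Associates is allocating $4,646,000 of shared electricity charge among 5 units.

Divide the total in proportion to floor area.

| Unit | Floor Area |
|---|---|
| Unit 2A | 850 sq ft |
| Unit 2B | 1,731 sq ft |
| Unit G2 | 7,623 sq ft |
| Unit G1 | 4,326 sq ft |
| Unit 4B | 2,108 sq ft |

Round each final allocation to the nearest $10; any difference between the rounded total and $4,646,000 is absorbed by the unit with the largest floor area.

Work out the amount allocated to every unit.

Combined floor area = 16,638.
Pro-rata amounts: Unit 2A 850/16,638 × $4,646,000 = 237,354.25; Unit 2B 1,731/16,638 × $4,646,000 = 483,364.95; Unit G2 7,623/16,638 × $4,646,000 = 2,128,648.76; Unit G1 4,326/16,638 × $4,646,000 = 1,207,993.51; Unit 4B 2,108/16,638 × $4,646,000 = 588,638.54.
Rounded to nearest $10: Unit 2A $237,350; Unit 2B $483,360; Unit G2 $2,128,650; Unit G1 $1,207,990; Unit 4B $588,640. Sum = $4,645,990.
Difference $4,646,000 − $4,645,990 = +$10 applied to largest floor area (Unit G2): Unit G2 becomes $2,128,660.

Unit 2A: $237,350; Unit 2B: $483,360; Unit G2: $2,128,660; Unit G1: $1,207,990; Unit 4B: $588,640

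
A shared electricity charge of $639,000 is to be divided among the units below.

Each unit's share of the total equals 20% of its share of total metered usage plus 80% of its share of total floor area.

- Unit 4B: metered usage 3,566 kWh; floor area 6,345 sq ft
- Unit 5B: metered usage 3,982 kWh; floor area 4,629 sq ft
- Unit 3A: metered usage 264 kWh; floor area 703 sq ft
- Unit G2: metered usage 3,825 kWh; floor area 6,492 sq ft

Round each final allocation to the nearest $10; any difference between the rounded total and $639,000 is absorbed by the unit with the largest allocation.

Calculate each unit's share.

Totals — metered usage 11,637, floor area 18,169.
Combined weights (20% metered usage + 80% floor area): Unit 4B 0.3407; Unit 5B 0.2723; Unit 3A 0.0355; Unit G2 0.3516.
Unrounded shares: Unit 4B 217,684.45; Unit 5B 173,971.95; Unit 3A 22,678.80; Unit G2 224,664.81.
At nearest $10: Unit 4B $217,680; Unit 5B $173,970; Unit 3A $22,680; Unit G2 $224,660. Sum = $638,990.
Difference $639,000 − $638,990 = +$10 applied to largest allocation (Unit G2): Unit G2 becomes $224,670.

Unit 4B: $217,680; Unit 5B: $173,970; Unit 3A: $22,680; Unit G2: $224,670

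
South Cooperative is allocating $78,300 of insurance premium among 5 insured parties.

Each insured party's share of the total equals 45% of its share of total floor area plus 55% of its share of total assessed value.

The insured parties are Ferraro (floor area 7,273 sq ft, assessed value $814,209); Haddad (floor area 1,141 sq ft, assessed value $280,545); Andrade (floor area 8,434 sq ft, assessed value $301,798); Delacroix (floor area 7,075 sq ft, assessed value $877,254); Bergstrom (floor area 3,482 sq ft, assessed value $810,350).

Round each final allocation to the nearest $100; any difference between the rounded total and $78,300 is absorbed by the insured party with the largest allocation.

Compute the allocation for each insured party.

Totals — floor area 27,405, assessed value 3,084,156.
Blended shares (45% floor area + 55% assessed value): Ferraro 0.2646; Haddad 0.0688; Andrade 0.1923; Delacroix 0.2726; Bergstrom 0.2017.
Raw shares: Ferraro 20,720.05; Haddad 5,384.33; Andrade 15,057.81; Delacroix 21,345.79; Bergstrom 15,792.02.
Rounded to nearest $100: Ferraro $20,700; Haddad $5,400; Andrade $15,100; Delacroix $21,300; Bergstrom $15,800. Sum = $78,300.
Sum already equals the total — no adjustment.

Ferraro: $20,700 | Haddad: $5,400 | Andrade: $15,100 | Delacroix: $21,300 | Bergstrom: $15,800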